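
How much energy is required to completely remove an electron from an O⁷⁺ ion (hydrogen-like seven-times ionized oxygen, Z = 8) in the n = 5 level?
34.83059 eV

The ionization energy is the energy needed to remove the electron completely (n → ∞).

For a hydrogen-like ion with Z = 8, E_n = -13.6057 Z² / n² eV.

At n = 5: E_5 = -13.6057 × 8² / 5² = -34.83059200 eV
At n = ∞: E_∞ = 0 eV

Ionization energy = E_∞ - E_5 = 0 - (-34.83059200) = 34.83059200 eV
Ionization energy ≈ 34.83059 eV

This is also called the binding energy of the electron in state n = 5.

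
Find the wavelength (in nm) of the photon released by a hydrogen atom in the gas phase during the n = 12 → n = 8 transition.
10497.7743 nm

First, find the transition energy using E_n = -13.6057 / n² eV:
E_12 = -13.6057 / 12² = -0.09448402778 eV
E_8 = -13.6057 / 8² = -0.21258906250 eV

Photon energy: |ΔE| = |E_8 - E_12| = 0.11810503472 eV

Convert to wavelength using E = hc/λ with hc = 1239.84 eV·nm:
λ = hc/E = 1239.84 eV·nm / 0.11810503472 eV
λ = 10497.7743 nm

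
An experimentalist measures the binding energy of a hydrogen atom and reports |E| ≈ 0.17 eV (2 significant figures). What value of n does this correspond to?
n = 9

The exact energy levels follow E_n = -13.6057 eV / n².

The measured value (-0.17 eV) is reported to only 2 significant figures, so we must test candidate n values and see which one matches to that precision.

Candidate energies:
  n = 7:  E = -13.6057/7² = -0.27767 eV
  n = 8:  E = -13.6057/8² = -0.21259 eV
  n = 9:  E = -13.6057/9² = -0.16797 eV  ← matches
  n = 10:  E = -13.6057/10² = -0.13606 eV
  n = 11:  E = -13.6057/11² = -0.11244 eV

Checking against the measurement of -0.17 eV (2 sig figs), only n = 9 agrees:
E_9 = -0.16797 eV, which rounds to -0.17 eV ✓

Therefore n = 9.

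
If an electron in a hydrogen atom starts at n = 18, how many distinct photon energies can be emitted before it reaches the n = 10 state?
36

The electron can occupy levels n = 10, 11, ..., 18 during de-excitation — that is m = 18 - 10 + 1 = 9 distinct levels.

The number of distinct spectral lines equals the number of ways to choose 2 of these m levels (each pair gives one possible emission transition):

Number of lines = m(m-1)/2 = 9×8/2 = 36

These correspond to all possible transitions between the 9 levels:
18 → 17, 18 → 16, 18 → 15, 18 → 14, 18 → 13, 18 → 12, 18 → 11, 18 → 10...

Each transition produces a photon with a unique energy (and thus wavelength). This count does not depend on Z.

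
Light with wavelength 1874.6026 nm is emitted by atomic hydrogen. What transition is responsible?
n = 4 → n = 3

First, find the photon energy from the wavelength (hc = 1239.84 eV·nm):
E = hc/λ = 1239.84 eV·nm / 1874.6026 nm = 0.66138818 eV

The energy levels of hydrogen satisfy E_n = -13.6057 / n² eV, so an emission n_i → n_f releases
ΔE = 13.6057 × (1/n_f² − 1/n_i²) eV.

Setting ΔE equal to the photon energy:
1/n_f² − 1/n_i² = 0.66138818 / 13.6057 = 0.048611110

Since 1/n_i² must be positive, we need 1/n_f² > 0.048611110, i.e. n_f ≤ 4. For each allowed n_f, solve n_i = (1/n_f² − 0.048611110)^(−1/2) and check whether it is a whole number:
  n_f = 1: 1/n_i² = 1.000000000 − 0.048611110 = 0.951388890 → n_i = 1.025  (not an integer) ✗
  n_f = 2: 1/n_i² = 0.250000000 − 0.048611110 = 0.201388890 → n_i = 2.228  (not an integer) ✗
  n_f = 3: 1/n_i² = 0.111111111 − 0.048611110 = 0.062500001 → n_i = 4.000  → integer, n_i = 4 ✓
  n_f = 4: 1/n_i² = 0.062500000 − 0.048611110 = 0.013888890 → n_i = 8.485  (not an integer) ✗

Only n_f = 3 gives an integer upper level, n_i = 4.

The transition is from n = 4 to n = 3 (emission).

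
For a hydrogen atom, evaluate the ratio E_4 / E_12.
9.000000

Using E_n = -13.6057 Z² / n² eV with Z = 1:

E_4 = -13.6057 / 4² = -13.6057 / 16 = -0.850356250000 eV
E_12 = -13.6057 / 12² = -13.6057 / 144 = -0.094484027778 eV

The ratio is:
E_4/E_12 = (-0.850356250000) / (-0.094484027778)
E_4/E_12 = (-13.6057/16) / (-13.6057/144)
E_4/E_12 = 144/16
E_4/E_12 = 9.000000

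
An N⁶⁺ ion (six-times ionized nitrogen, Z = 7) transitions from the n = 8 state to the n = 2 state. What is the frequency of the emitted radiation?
3.778e+16 Hz

First, find the transition energy:
E_8 = -13.6057 × 7² / 8² = -10.41686 eV
E_2 = -13.6057 × 7² / 2² = -166.66983 eV
|ΔE| = |E_2 - E_8| = 156.25297 eV

Convert to Joules: E = 156.25297 eV × (1.602177 × 10⁻¹⁹ J/eV) = 2.50345e-17 J

Using E = hf:
f = E/h = 2.50345e-17 J / (6.62607 × 10⁻³⁴ J·s)
f = 3.778e+16 Hz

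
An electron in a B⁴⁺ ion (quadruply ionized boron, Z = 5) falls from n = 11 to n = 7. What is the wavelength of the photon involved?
300.161 nm

First, find the transition energy using E_n = -13.6057 Z² / n² eV:
E_11 = -13.6057 × 5² / 11² = -2.8110950 eV
E_7 = -13.6057 × 5² / 7² = -6.9416837 eV

Photon energy: |ΔE| = |E_7 - E_11| = 4.1305887 eV

Convert to wavelength using E = hc/λ with hc = 1239.84 eV·nm:
λ = hc/E = 1239.84 eV·nm / 4.1305887 eV
λ = 300.161 nm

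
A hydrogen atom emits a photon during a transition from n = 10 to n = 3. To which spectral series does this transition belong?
Paschen series

The spectral series in hydrogen are named based on the final (lower) energy level:
- Lyman series: n_final = 1 (ultraviolet)
- Balmer series: n_final = 2 (visible/near-UV)
- Paschen series: n_final = 3 (infrared)
- Brackett series: n_final = 4 (infrared)
- Pfund series: n_final = 5 (far infrared)

Since this transition ends at n = 3, it belongs to the Paschen series.

For reference, this 10 → 3 line has photon energy
ΔE = 13.6057 eV × (1/3² - 1/10²) = 1.375687444 eV,
corresponding to wavelength λ = hc/ΔE = 1239.84 eV·nm / 1.375687444 eV = 901.25123 nm in the infrared region.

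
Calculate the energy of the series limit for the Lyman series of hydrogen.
13.61 eV

The series limit corresponds to the transition from n = ∞ to n = 1.
This is the highest energy (shortest wavelength) transition in the Lyman series.

E_∞ = 0 eV
E_1 = -13.6057 / 1² = -13.61 eV

Energy at series limit:
ΔE = E_∞ - E_1 = 0 - (-13.61) = 13.61 eV

This energy equals the ionization energy from the n = 1 state of hydrogen.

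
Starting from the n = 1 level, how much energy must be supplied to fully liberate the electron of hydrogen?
13.606 eV

The ionization energy is the energy needed to remove the electron completely (n → ∞).

For hydrogen, E_n = -13.6057 eV / n².

At n = 1: E_1 = -13.6057 / 1² = -13.605700 eV
At n = ∞: E_∞ = 0 eV

Ionization energy = E_∞ - E_1 = 0 - (-13.605700) = 13.605700 eV
Ionization energy ≈ 13.606 eV

This is also called the binding energy of the electron in state n = 1.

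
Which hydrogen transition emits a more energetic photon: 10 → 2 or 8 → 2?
10 → 2

Calculate the energy for each transition:

Transition 10 → 2:
ΔE₁ = |E_2 - E_10| = |-13.6057/2² - (-13.6057/10²)|
ΔE₁ = |-3.40142500 - (-0.13605700)| = 3.26537 eV

Transition 8 → 2:
ΔE₂ = |E_2 - E_8| = |-13.6057/2² - (-13.6057/8²)|
ΔE₂ = |-3.40142500 - (-0.21258906)| = 3.18884 eV

Since 3.26537 eV > 3.18884 eV, the transition 10 → 2 emits the more energetic photon.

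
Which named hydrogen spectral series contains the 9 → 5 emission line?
Pfund series

The spectral series in hydrogen are named based on the final (lower) energy level:
- Lyman series: n_final = 1 (ultraviolet)
- Balmer series: n_final = 2 (visible/near-UV)
- Paschen series: n_final = 3 (infrared)
- Brackett series: n_final = 4 (infrared)
- Pfund series: n_final = 5 (far infrared)

Since this transition ends at n = 5, it belongs to the Pfund series.

For reference, this 9 → 5 line has photon energy
ΔE = 13.6057 eV × (1/5² - 1/9²) = 0.376256395 eV,
corresponding to wavelength λ = hc/ΔE = 1239.84 eV·nm / 0.376256395 eV = 3295.200 nm in the far infrared region.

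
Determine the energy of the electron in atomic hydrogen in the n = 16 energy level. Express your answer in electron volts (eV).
-0.05315 eV

The energy levels of a hydrogen-like atom are given by:
E_n = -13.6057 eV / n²

For n = 16:
E_16 = -13.6057 eV / 16²
E_16 = -13.6057 eV / 256
E_16 = -0.05315 eV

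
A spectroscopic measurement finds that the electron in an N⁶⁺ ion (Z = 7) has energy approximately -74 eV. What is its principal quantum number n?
n = 3

The exact energy levels follow E_n = -13.6057 Z² / n² eV with Z = 7.

The measured value (-74 eV) is reported to only 2 significant figures, so we must test candidate n values and see which one matches to that precision.

Candidate energies:
  n = 1:  E = -13.6057 × 7² / 1² = -666.67930 eV
  n = 2:  E = -13.6057 × 7² / 2² = -166.66983 eV
  n = 3:  E = -13.6057 × 7² / 3² = -74.07548 eV  ← matches
  n = 4:  E = -13.6057 × 7² / 4² = -41.66746 eV
  n = 5:  E = -13.6057 × 7² / 5² = -26.66717 eV

Checking against the measurement of -74 eV (2 sig figs), only n = 3 agrees:
E_3 = -74.07548 eV, which rounds to -74 eV ✓

Therefore n = 3.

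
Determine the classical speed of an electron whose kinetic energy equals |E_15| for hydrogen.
1.458e+05 m/s (or 0.05% of c)

The binding energy at n = 15 for hydrogen is:
E_15 = -13.6057/15² = -0.06046978 eV
|E_15| = 0.06046978 eV

Convert to Joules:
KE = 0.06046978 eV × (1.602177 × 10⁻¹⁹ J/eV) = 9.68833e-21 J

Using KE = ½mv²:
v = √(2·KE/m_e)
v = √(2 × 9.68833e-21 J / 9.10938 × 10⁻³¹ kg)
v = 1.458e+05 m/s

This is approximately 0.05% the speed of light.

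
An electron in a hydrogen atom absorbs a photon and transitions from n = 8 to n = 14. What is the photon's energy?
0.14 eV

The energy levels of a hydrogen-like atom are E_n = -13.6057 eV / n².

Energy at n = 8: E_8 = -13.6057 / 8² = -0.21259 eV
Energy at n = 14: E_14 = -13.6057 / 14² = -0.06942 eV

The excitation energy is the difference:
ΔE = E_14 - E_8
ΔE = -0.06942 - (-0.21259)
ΔE = 0.14 eV

Since this is positive, energy must be absorbed (photon absorption).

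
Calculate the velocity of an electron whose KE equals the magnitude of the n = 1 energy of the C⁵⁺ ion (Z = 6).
1.3126e+07 m/s (or 4.378% of c)

The binding energy at n = 1 for C⁵⁺ is:
E_1 = -13.6057 × 6²/1² = -489.80520 eV
|E_1| = 489.80520 eV

Convert to Joules:
KE = 489.80520 eV × (1.602177 × 10⁻¹⁹ J/eV) = 7.847546e-17 J

Using KE = ½mv²:
v = √(2·KE/m_e)
v = √(2 × 7.847546e-17 J / 9.10938 × 10⁻³¹ kg)
v = 1.3126e+07 m/s

This is approximately 4.378% the speed of light.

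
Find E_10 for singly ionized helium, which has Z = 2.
-0.54 eV

For hydrogen-like ions, the energy levels scale with Z²:
E_n = -13.6057 Z² / n² eV

For He⁺ (Z = 2) at n = 10:
E_10 = -13.6057 × 2² / 10²
E_10 = -13.6057 × 4 / 100
E_10 = -54.4228 / 100
E_10 = -0.54 eV

The energy is 4 times more negative than hydrogen at the same n due to the stronger nuclear charge.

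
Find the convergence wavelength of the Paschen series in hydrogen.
820.13862 nm

The series limit corresponds to the transition from n = ∞ to n = 3.
This is the highest energy (shortest wavelength) transition in the Paschen series.

E_∞ = 0 eV
E_3 = -13.6057 / 3² = -1.511744444 eV

Energy at series limit:
ΔE = E_∞ - E_3 = 0 - (-1.511744444) = 1.511744444 eV
λ = hc/E = 1239.84 eV·nm / 1.511744444 eV = 820.13862 nm

This energy equals the ionization energy from the n = 3 state of hydrogen.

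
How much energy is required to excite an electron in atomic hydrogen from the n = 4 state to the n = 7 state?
0.572689 eV

The energy levels of a hydrogen-like atom are E_n = -13.6057 eV / n².

Energy at n = 4: E_4 = -13.6057 / 4² = -0.850356250 eV
Energy at n = 7: E_7 = -13.6057 / 7² = -0.277667347 eV

The excitation energy is the difference:
ΔE = E_7 - E_4
ΔE = -0.277667347 - (-0.850356250)
ΔE = 0.572689 eV

Since this is positive, energy must be absorbed (photon absorption).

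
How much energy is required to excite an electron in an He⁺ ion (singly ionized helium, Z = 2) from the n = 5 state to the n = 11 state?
1.73 eV

The energy levels of a hydrogen-like atom are E_n = -13.6057 Z² eV / n².

Energy at n = 5: E_5 = -13.6057 × 2² / 5² = -2.17691 eV
Energy at n = 11: E_11 = -13.6057 × 2² / 11² = -0.44978 eV

The excitation energy is the difference:
ΔE = E_11 - E_5
ΔE = -0.44978 - (-2.17691)
ΔE = 1.73 eV

Since this is positive, energy must be absorbed (photon absorption).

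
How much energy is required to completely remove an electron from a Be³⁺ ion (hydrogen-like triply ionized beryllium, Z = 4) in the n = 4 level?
13.61 eV

The ionization energy is the energy needed to remove the electron completely (n → ∞).

For a hydrogen-like ion with Z = 4, E_n = -13.6057 Z² / n² eV.

At n = 4: E_4 = -13.6057 × 4² / 4² = -13.60570 eV
At n = ∞: E_∞ = 0 eV

Ionization energy = E_∞ - E_4 = 0 - (-13.60570) = 13.60570 eV
Ionization energy ≈ 13.61 eV

This is also called the binding energy of the electron in state n = 4.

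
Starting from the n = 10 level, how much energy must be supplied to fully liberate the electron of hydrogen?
0.136 eV

The ionization energy is the energy needed to remove the electron completely (n → ∞).

For hydrogen, E_n = -13.6057 eV / n².

At n = 10: E_10 = -13.6057 / 10² = -0.136057 eV
At n = ∞: E_∞ = 0 eV

Ionization energy = E_∞ - E_10 = 0 - (-0.136057) = 0.136057 eV
Ionization energy ≈ 0.136 eV

This is also called the binding energy of the electron in state n = 10.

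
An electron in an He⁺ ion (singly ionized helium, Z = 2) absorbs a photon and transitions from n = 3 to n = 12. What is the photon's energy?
5.669 eV

The energy levels of a hydrogen-like atom are E_n = -13.6057 Z² eV / n².

Energy at n = 3: E_3 = -13.6057 × 2² / 3² = -6.046978 eV
Energy at n = 12: E_12 = -13.6057 × 2² / 12² = -0.377936 eV

The excitation energy is the difference:
ΔE = E_12 - E_3
ΔE = -0.377936 - (-6.046978)
ΔE = 5.669 eV

Since this is positive, energy must be absorbed (photon absorption).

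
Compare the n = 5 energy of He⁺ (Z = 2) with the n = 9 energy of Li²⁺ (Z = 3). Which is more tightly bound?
He⁺ at n = 5 (E = -2.1769 eV)

Using E_n = -13.6057 Z² / n² eV:

He⁺ (Z = 2) at n = 5:
E = -13.6057 × 2² / 5² = -13.6057 × 4 / 25 = -2.1769120 eV

Li²⁺ (Z = 3) at n = 9:
E = -13.6057 × 3² / 9² = -13.6057 × 9 / 81 = -1.5117444 eV

Since -2.1769120 eV < -1.5117444 eV,
He⁺ at n = 5 is more tightly bound (requires more energy to ionize).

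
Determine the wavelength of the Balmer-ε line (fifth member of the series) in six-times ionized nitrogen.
8.100 nm

The lines of a series are numbered from the longest wavelength (smallest ΔE) outward; the fifth line is the transition from n = n_f + 5 to n_f.
The Balmer series has all transitions ending at n_f = 2.

For N⁶⁺ (Z = 7), the fifth line (ε-line) is the jump from n = 7 to n = 2:
E_7 = -13.6057 × 7² / 7² = -13.60570 eV
E_2 = -13.6057 × 7² / 2² = -166.66983 eV
ΔE = E_7 - E_2 = 153.06413 eV

λ = hc/E = 1239.84 eV·nm / 153.06413 eV
λ = 8.100 nm

This is the ε-line of the Balmer series in N⁶⁺.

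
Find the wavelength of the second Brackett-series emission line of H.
2624.44 nm

The lines of a series are numbered from the longest wavelength (smallest ΔE) outward; the second line is the transition from n = n_f + 2 to n_f.
The Brackett series has all transitions ending at n_f = 4.

For H, the second line (β-line) is the jump from n = 6 to n = 4:
E_6 = -13.6057 / 6² = -0.37793611 eV
E_4 = -13.6057 / 4² = -0.85035625 eV
ΔE = E_6 - E_4 = 0.47242014 eV

λ = hc/E = 1239.84 eV·nm / 0.47242014 eV
λ = 2624.44 nm

This is the β-line of the Brackett series in H.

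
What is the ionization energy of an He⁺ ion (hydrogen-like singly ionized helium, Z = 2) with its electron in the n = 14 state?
0.28 eV

The ionization energy is the energy needed to remove the electron completely (n → ∞).

For a hydrogen-like ion with Z = 2, E_n = -13.6057 Z² / n² eV.

At n = 14: E_14 = -13.6057 × 2² / 14² = -0.27767 eV
At n = ∞: E_∞ = 0 eV

Ionization energy = E_∞ - E_14 = 0 - (-0.27767) = 0.27767 eV
Ionization energy ≈ 0.28 eV

This is also called the binding energy of the electron in state n = 14.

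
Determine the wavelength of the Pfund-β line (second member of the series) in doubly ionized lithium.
516.80546 nm

The lines of a series are numbered from the longest wavelength (smallest ΔE) outward; the second line is the transition from n = n_f + 2 to n_f.
The Pfund series has all transitions ending at n_f = 5.

For Li²⁺ (Z = 3), the second line (β-line) is the jump from n = 7 to n = 5:
E_7 = -13.6057 × 3² / 7² = -2.499006122 eV
E_5 = -13.6057 × 3² / 5² = -4.898052000 eV
ΔE = E_7 - E_5 = 2.399045878 eV

λ = hc/E = 1239.84 eV·nm / 2.399045878 eV
λ = 516.80546 nm

This is the β-line of the Pfund series in Li²⁺.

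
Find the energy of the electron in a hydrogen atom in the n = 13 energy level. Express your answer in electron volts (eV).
-0.08 eV

The energy levels of a hydrogen-like atom are given by:
E_n = -13.6057 eV / n²

For n = 13:
E_13 = -13.6057 eV / 13²
E_13 = -13.6057 eV / 169
E_13 = -0.08 eV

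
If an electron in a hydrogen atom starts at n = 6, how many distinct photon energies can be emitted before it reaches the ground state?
15

The electron can occupy levels n = 1, 2, ..., 6 during de-excitation — that is m = 6 - 1 + 1 = 6 distinct levels.

The number of distinct spectral lines equals the number of ways to choose 2 of these m levels (each pair gives one possible emission transition):

Number of lines = m(m-1)/2 = 6×5/2 = 15

These correspond to all possible transitions between the 6 levels:
6 → 5, 6 → 4, 6 → 3, 6 → 2, 6 → 1, 5 → 4, 5 → 3, 5 → 2...

Each transition produces a photon with a unique energy (and thus wavelength). This count does not depend on Z.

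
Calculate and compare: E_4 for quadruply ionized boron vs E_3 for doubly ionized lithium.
B⁴⁺ at n = 4 (E = -21.259 eV)

Using E_n = -13.6057 Z² / n² eV:

B⁴⁺ (Z = 5) at n = 4:
E = -13.6057 × 5² / 4² = -13.6057 × 25 / 16 = -21.258906 eV

Li²⁺ (Z = 3) at n = 3:
E = -13.6057 × 3² / 3² = -13.6057 × 9 / 9 = -13.605700 eV

Since -21.258906 eV < -13.605700 eV,
B⁴⁺ at n = 4 is more tightly bound (requires more energy to ionize).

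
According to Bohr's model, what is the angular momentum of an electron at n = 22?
2.3201e-33 J·s (or 22ℏ)

In the Bohr model, angular momentum is quantized:
L = nℏ

where ℏ = h/(2π) = 1.054572e-34 J·s

For n = 22:
L = 22 × 1.054572e-34 J·s
L = 2.3201e-33 J·s

This can also be written as L = 22ℏ.
The angular momentum is an integer multiple of the reduced Planck constant.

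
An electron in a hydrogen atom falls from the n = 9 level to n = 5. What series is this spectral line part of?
Pfund series

The spectral series in hydrogen are named based on the final (lower) energy level:
- Lyman series: n_final = 1 (ultraviolet)
- Balmer series: n_final = 2 (visible/near-UV)
- Paschen series: n_final = 3 (infrared)
- Brackett series: n_final = 4 (infrared)
- Pfund series: n_final = 5 (far infrared)

Since this transition ends at n = 5, it belongs to the Pfund series.

For reference, this 9 → 5 line has photon energy
ΔE = 13.6057 eV × (1/5² - 1/9²) = 0.37625640 eV,
corresponding to wavelength λ = hc/ΔE = 1239.84 eV·nm / 0.37625640 eV = 3295.20 nm in the far infrared region.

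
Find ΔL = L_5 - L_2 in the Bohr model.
3.16e-34 J·s (or 3ℏ)

In the Bohr model, L_n = nℏ where ℏ = 1.0546e-34 J·s.

L_5 = 5ℏ = 5.2730e-34 J·s
L_2 = 2ℏ = 2.1092e-34 J·s

ΔL = L_5 - L_2 = (5 - 2)ℏ = 3ℏ
ΔL = 3 × 1.0546e-34 J·s = 3.16e-34 J·s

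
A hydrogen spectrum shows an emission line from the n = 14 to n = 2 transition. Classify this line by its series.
Balmer series

The spectral series in hydrogen are named based on the final (lower) energy level:
- Lyman series: n_final = 1 (ultraviolet)
- Balmer series: n_final = 2 (visible/near-UV)
- Paschen series: n_final = 3 (infrared)
- Brackett series: n_final = 4 (infrared)
- Pfund series: n_final = 5 (far infrared)

Since this transition ends at n = 2, it belongs to the Balmer series.

For reference, this 14 → 2 line has photon energy
ΔE = 13.6057 eV × (1/2² - 1/14²) = 3.3320082 eV,
corresponding to wavelength λ = hc/ΔE = 1239.84 eV·nm / 3.3320082 eV = 372.100 nm in the visible/near-UV region.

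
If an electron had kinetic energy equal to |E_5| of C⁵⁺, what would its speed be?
2.62523e+06 m/s (or 0.88% of c)

The binding energy at n = 5 for C⁵⁺ is:
E_5 = -13.6057 × 6²/5² = -19.5922080 eV
|E_5| = 19.5922080 eV

Convert to Joules:
KE = 19.5922080 eV × (1.602177 × 10⁻¹⁹ J/eV) = 3.1390185e-18 J

Using KE = ½mv²:
v = √(2·KE/m_e)
v = √(2 × 3.1390185e-18 J / 9.10938 × 10⁻³¹ kg)
v = 2.62523e+06 m/s

This is approximately 0.88% the speed of light.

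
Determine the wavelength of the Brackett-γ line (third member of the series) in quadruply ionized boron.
86.598 nm

The lines of a series are numbered from the longest wavelength (smallest ΔE) outward; the third line is the transition from n = n_f + 3 to n_f.
The Brackett series has all transitions ending at n_f = 4.

For B⁴⁺ (Z = 5), the third line (γ-line) is the jump from n = 7 to n = 4:
E_7 = -13.6057 × 5² / 7² = -6.94168 eV
E_4 = -13.6057 × 5² / 4² = -21.25891 eV
ΔE = E_7 - E_4 = 14.31723 eV

λ = hc/E = 1239.84 eV·nm / 14.31723 eV
λ = 86.598 nm

This is the γ-line of the Brackett series in B⁴⁺.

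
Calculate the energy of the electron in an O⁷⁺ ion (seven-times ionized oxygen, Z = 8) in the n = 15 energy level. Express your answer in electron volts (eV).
-3.870 eV

The energy levels of a hydrogen-like atom are given by:
E_n = -13.6057 Z² / n² eV  (with Z = 8 for O⁷⁺)

For n = 15:
E_15 = -13.6057 × 8² / 15²
E_15 = -13.6057 × 64 / 225
E_15 = -3.870 eV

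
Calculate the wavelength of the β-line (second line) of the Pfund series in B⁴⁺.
186.049964 nm

The lines of a series are numbered from the longest wavelength (smallest ΔE) outward; the second line is the transition from n = n_f + 2 to n_f.
The Pfund series has all transitions ending at n_f = 5.

For B⁴⁺ (Z = 5), the second line (β-line) is the jump from n = 7 to n = 5:
E_7 = -13.6057 × 5² / 7² = -6.9416836735 eV
E_5 = -13.6057 × 5² / 5² = -13.6057000000 eV
ΔE = E_7 - E_5 = 6.6640163265 eV

λ = hc/E = 1239.84 eV·nm / 6.6640163265 eV
λ = 186.049964 nm

This is the β-line of the Pfund series in B⁴⁺.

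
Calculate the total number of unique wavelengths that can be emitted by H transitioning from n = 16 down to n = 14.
3

The electron can occupy levels n = 14, 15, ..., 16 during de-excitation — that is m = 16 - 14 + 1 = 3 distinct levels.

The number of distinct spectral lines equals the number of ways to choose 2 of these m levels (each pair gives one possible emission transition):

Number of lines = m(m-1)/2 = 3×2/2 = 3

These correspond to all possible transitions between the 3 levels:
16 → 15, 16 → 14, 15 → 14

Each transition produces a photon with a unique energy (and thus wavelength). This count does not depend on Z.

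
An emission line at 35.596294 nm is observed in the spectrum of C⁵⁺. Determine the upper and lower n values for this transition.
n = 5 → n = 3

First, find the photon energy from the wavelength (hc = 1239.84 eV·nm):
E = hc/λ = 1239.84 eV·nm / 35.596294 nm = 34.830592 eV

The energy levels of C⁵⁺ satisfy E_n = -13.6057 × 6² / n² eV, so an emission n_i → n_f releases
ΔE = 13.6057 × 6² × (1/n_f² − 1/n_i²) eV.

Setting ΔE equal to the photon energy:
1/n_f² − 1/n_i² = 34.830592 / (13.6057 × 6²) = 0.071111111

Since 1/n_i² must be positive, we need 1/n_f² > 0.071111111, i.e. n_f ≤ 3. For each allowed n_f, solve n_i = (1/n_f² − 0.071111111)^(−1/2) and check whether it is a whole number:
  n_f = 1: 1/n_i² = 1.000000000 − 0.071111111 = 0.928888889 → n_i = 1.038  (not an integer) ✗
  n_f = 2: 1/n_i² = 0.250000000 − 0.071111111 = 0.178888889 → n_i = 2.364  (not an integer) ✗
  n_f = 3: 1/n_i² = 0.111111111 − 0.071111111 = 0.040000000 → n_i = 5.000  → integer, n_i = 5 ✓

Only n_f = 3 gives an integer upper level, n_i = 5.

The transition is from n = 5 to n = 3 (emission).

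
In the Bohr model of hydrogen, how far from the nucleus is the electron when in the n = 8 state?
3.38673 nm (or 33.86734 Å)

The Bohr radius formula is:
r_n = n² a₀ / Z

where a₀ = 0.05291772 nm is the Bohr radius.

For H (Z = 1) at n = 8:
r_8 = 8² × 0.05291772 nm / 1
r_8 = 64 × 0.05291772 nm / 1
r_8 = 3.386734 nm / 1
r_8 = 3.38673 nm

The electron orbits at approximately 3.38673 nm from the nucleus.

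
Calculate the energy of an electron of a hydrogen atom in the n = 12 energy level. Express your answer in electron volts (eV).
-0.094484 eV

The energy levels of a hydrogen-like atom are given by:
E_n = -13.6057 eV / n²

For n = 12:
E_12 = -13.6057 eV / 12²
E_12 = -13.6057 eV / 144
E_12 = -0.094484 eV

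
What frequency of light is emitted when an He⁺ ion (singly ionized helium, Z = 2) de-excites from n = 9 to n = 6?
2.031e+14 Hz

First, find the transition energy:
E_9 = -13.6057 × 2² / 9² = -0.6718864 eV
E_6 = -13.6057 × 2² / 6² = -1.5117444 eV
|ΔE| = |E_6 - E_9| = 0.8398580 eV

Convert to Joules: E = 0.8398580 eV × (1.602177 × 10⁻¹⁹ J/eV) = 1.34560e-19 J

Using E = hf:
f = E/h = 1.34560e-19 J / (6.62607 × 10⁻³⁴ J·s)
f = 2.031e+14 Hz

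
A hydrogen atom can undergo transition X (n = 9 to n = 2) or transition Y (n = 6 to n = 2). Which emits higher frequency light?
9 → 2

Calculate the energy for each transition:

Transition 9 → 2:
ΔE₁ = |E_2 - E_9| = |-13.6057/2² - (-13.6057/9²)|
ΔE₁ = |-3.401425000000 - (-0.167971604938)| = 3.233453395 eV

Transition 6 → 2:
ΔE₂ = |E_2 - E_6| = |-13.6057/2² - (-13.6057/6²)|
ΔE₂ = |-3.401425000000 - (-0.377936111111)| = 3.023488889 eV

Since 3.233453395 eV > 3.023488889 eV, the transition 9 → 2 emits the more energetic photon.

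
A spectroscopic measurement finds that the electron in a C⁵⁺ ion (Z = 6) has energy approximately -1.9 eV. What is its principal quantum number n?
n = 16

The exact energy levels follow E_n = -13.6057 Z² / n² eV with Z = 6.

The measured value (-1.9 eV) is reported to only 2 significant figures, so we must test candidate n values and see which one matches to that precision.

Candidate energies:
  n = 14:  E = -13.6057 × 6² / 14² = -2.49901 eV
  n = 15:  E = -13.6057 × 6² / 15² = -2.17691 eV
  n = 16:  E = -13.6057 × 6² / 16² = -1.91330 eV  ← matches
  n = 17:  E = -13.6057 × 6² / 17² = -1.69483 eV
  n = 18:  E = -13.6057 × 6² / 18² = -1.51174 eV

Checking against the measurement of -1.9 eV (2 sig figs), only n = 16 agrees:
E_16 = -1.91330 eV, which rounds to -1.9 eV ✓

Therefore n = 16.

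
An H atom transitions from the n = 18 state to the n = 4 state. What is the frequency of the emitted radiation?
1.95e+14 Hz

First, find the transition energy:
E_18 = -13.6057 / 18² = -0.0419929 eV
E_4 = -13.6057 / 4² = -0.8503563 eV
|ΔE| = |E_4 - E_18| = 0.8083634 eV

Convert to Joules: E = 0.8083634 eV × (1.602177 × 10⁻¹⁹ J/eV) = 1.2951e-19 J

Using E = hf:
f = E/h = 1.2951e-19 J / (6.62607 × 10⁻³⁴ J·s)
f = 1.95e+14 Hz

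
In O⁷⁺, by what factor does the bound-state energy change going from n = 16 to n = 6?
7.111111

Using E_n = -13.6057 Z² / n² eV with Z = 8:

E_6 = -13.6057 × 8² / 6² = -870.7648 / 36 = -24.187911111111 eV
E_16 = -13.6057 × 8² / 16² = -870.7648 / 256 = -3.401425000000 eV

The ratio is:
E_6/E_16 = (-24.187911111111) / (-3.401425000000)
E_6/E_16 = (-870.7648/36) / (-870.7648/256)
E_6/E_16 = 256/36
E_6/E_16 = 7.111111
(Note: the Z² factors cancel in the ratio.)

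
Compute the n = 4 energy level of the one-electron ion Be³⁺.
-13.60570 eV

For hydrogen-like ions, the energy levels scale with Z²:
E_n = -13.6057 Z² / n² eV

For Be³⁺ (Z = 4) at n = 4:
E_4 = -13.6057 × 4² / 4²
E_4 = -13.6057 × 16 / 16
E_4 = -217.6912 / 16
E_4 = -13.60570 eV

The energy is 16 times more negative than hydrogen at the same n due to the stronger nuclear charge.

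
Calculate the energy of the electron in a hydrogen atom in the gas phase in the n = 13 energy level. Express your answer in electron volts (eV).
-0.08 eV

The energy levels of a hydrogen-like atom are given by:
E_n = -13.6057 eV / n²

For n = 13:
E_13 = -13.6057 eV / 13²
E_13 = -13.6057 eV / 169
E_13 = -0.08 eV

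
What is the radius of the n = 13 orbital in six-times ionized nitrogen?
1.2776 nm (or 12.7758 Å)

The Bohr radius formula is:
r_n = n² a₀ / Z

where a₀ = 0.0529177 nm is the Bohr radius.

For N⁶⁺ (Z = 7) at n = 13:
r_13 = 13² × 0.0529177 nm / 7
r_13 = 169 × 0.0529177 nm / 7
r_13 = 8.94309 nm / 7
r_13 = 1.2776 nm

The electron orbits at approximately 1.2776 nm from the nucleus.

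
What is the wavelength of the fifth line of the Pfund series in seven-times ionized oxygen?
47.461726 nm

The lines of a series are numbered from the longest wavelength (smallest ΔE) outward; the fifth line is the transition from n = n_f + 5 to n_f.
The Pfund series has all transitions ending at n_f = 5.

For O⁷⁺ (Z = 8), the fifth line (ε-line) is the jump from n = 10 to n = 5:
E_10 = -13.6057 × 8² / 10² = -8.70764800 eV
E_5 = -13.6057 × 8² / 5² = -34.83059200 eV
ΔE = E_10 - E_5 = 26.12294400 eV

λ = hc/E = 1239.84 eV·nm / 26.12294400 eV
λ = 47.461726 nm

This is the ε-line of the Pfund series in O⁷⁺.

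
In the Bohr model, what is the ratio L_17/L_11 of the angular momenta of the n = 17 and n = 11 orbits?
1.55

In the Bohr model, L_n = nℏ, so the ratio is purely the ratio of quantum numbers:

L_17/L_11 = 17ℏ / 11ℏ = 17/11 = 1.55

The angular momentum scales linearly with n.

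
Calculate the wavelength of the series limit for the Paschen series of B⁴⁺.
32.805545 nm

The series limit corresponds to the transition from n = ∞ to n = 3.
This is the highest energy (shortest wavelength) transition in the Paschen series.

E_∞ = 0 eV
E_3 = -13.6057 × 5² / 3² = -37.79361111 eV

Energy at series limit:
ΔE = E_∞ - E_3 = 0 - (-37.79361111) = 37.79361111 eV
λ = hc/E = 1239.84 eV·nm / 37.79361111 eV = 32.805545 nm

This energy equals the ionization energy from the n = 3 state of B⁴⁺.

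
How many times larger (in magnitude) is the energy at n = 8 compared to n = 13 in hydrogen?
2.640625

Using E_n = -13.6057 Z² / n² eV with Z = 1:

E_8 = -13.6057 / 8² = -13.6057 / 64 = -0.212589062500 eV
E_13 = -13.6057 / 13² = -13.6057 / 169 = -0.080507100592 eV

The ratio is:
E_8/E_13 = (-0.212589062500) / (-0.080507100592)
E_8/E_13 = (-13.6057/64) / (-13.6057/169)
E_8/E_13 = 169/64
E_8/E_13 = 2.640625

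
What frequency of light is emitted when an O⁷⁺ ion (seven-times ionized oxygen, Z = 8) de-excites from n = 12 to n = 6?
4.3865e+15 Hz

First, find the transition energy:
E_12 = -13.6057 × 8² / 12² = -6.0469778 eV
E_6 = -13.6057 × 8² / 6² = -24.1879111 eV
|ΔE| = |E_6 - E_12| = 18.1409333 eV

Convert to Joules: E = 18.1409333 eV × (1.602177 × 10⁻¹⁹ J/eV) = 2.906499e-18 J

Using E = hf:
f = E/h = 2.906499e-18 J / (6.62607 × 10⁻³⁴ J·s)
f = 4.3865e+15 Hz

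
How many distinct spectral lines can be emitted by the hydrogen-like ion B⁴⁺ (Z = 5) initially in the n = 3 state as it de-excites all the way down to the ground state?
3

The electron can occupy levels n = 1, 2, ..., 3 during de-excitation — that is m = 3 - 1 + 1 = 3 distinct levels.

The number of distinct spectral lines equals the number of ways to choose 2 of these m levels (each pair gives one possible emission transition):

Number of lines = m(m-1)/2 = 3×2/2 = 3

These correspond to all possible transitions between the 3 levels:
3 → 2, 3 → 1, 2 → 1

Each transition produces a photon with a unique energy (and thus wavelength). This count does not depend on Z.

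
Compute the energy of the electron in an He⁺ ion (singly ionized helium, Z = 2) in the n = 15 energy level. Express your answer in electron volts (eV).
-0.2419 eV

The energy levels of a hydrogen-like atom are given by:
E_n = -13.6057 Z² / n² eV  (with Z = 2 for He⁺)

For n = 15:
E_15 = -13.6057 × 2² / 15²
E_15 = -13.6057 × 4 / 225
E_15 = -0.2419 eV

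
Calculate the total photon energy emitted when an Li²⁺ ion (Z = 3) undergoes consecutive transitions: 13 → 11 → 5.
4.17349 eV

The energy levels of Li²⁺ are E_n = -13.6057 × 3² / n² eV.

First transition (13 → 11):
ΔE₁ = |E_11 - E_13|
ΔE₁ = |-1.01199421488 - (-0.72456390533)| = 0.28743031 eV

Second transition (11 → 5):
ΔE₂ = |E_5 - E_11|
ΔE₂ = |-4.89805200000 - (-1.01199421488)| = 3.88605779 eV

Total energy released:
E_total = ΔE₁ + ΔE₂ = 0.28743031 + 3.88605779 = 4.17349 eV

Note: This equals the direct transition 13 → 5: 4.17349 eV ✓
Energy is conserved regardless of the path taken.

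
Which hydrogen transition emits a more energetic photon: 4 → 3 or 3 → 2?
3 → 2

Calculate the energy for each transition:

Transition 4 → 3:
ΔE₁ = |E_3 - E_4| = |-13.6057/3² - (-13.6057/4²)|
ΔE₁ = |-1.51174444444 - (-0.85035625000)| = 0.66138819 eV

Transition 3 → 2:
ΔE₂ = |E_2 - E_3| = |-13.6057/2² - (-13.6057/3²)|
ΔE₂ = |-3.40142500000 - (-1.51174444444)| = 1.88968056 eV

Since 1.88968056 eV > 0.66138819 eV, the transition 3 → 2 emits the more energetic photon.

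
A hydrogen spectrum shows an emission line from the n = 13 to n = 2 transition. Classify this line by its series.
Balmer series

The spectral series in hydrogen are named based on the final (lower) energy level:
- Lyman series: n_final = 1 (ultraviolet)
- Balmer series: n_final = 2 (visible/near-UV)
- Paschen series: n_final = 3 (infrared)
- Brackett series: n_final = 4 (infrared)
- Pfund series: n_final = 5 (far infrared)

Since this transition ends at n = 2, it belongs to the Balmer series.

For reference, this 13 → 2 line has photon energy
ΔE = 13.6057 eV × (1/2² - 1/13²) = 3.3209178994 eV,
corresponding to wavelength λ = hc/ΔE = 1239.84 eV·nm / 3.3209178994 eV = 373.342563 nm in the visible/near-UV region.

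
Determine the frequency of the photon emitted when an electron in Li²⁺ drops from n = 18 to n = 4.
1.76e+15 Hz

First, find the transition energy:
E_18 = -13.6057 × 3² / 18² = -0.37794 eV
E_4 = -13.6057 × 3² / 4² = -7.65321 eV
|ΔE| = |E_4 - E_18| = 7.27527 eV

Convert to Joules: E = 7.27527 eV × (1.602177 × 10⁻¹⁹ J/eV) = 1.1656e-18 J

Using E = hf:
f = E/h = 1.1656e-18 J / (6.62607 × 10⁻³⁴ J·s)
f = 1.76e+15 Hz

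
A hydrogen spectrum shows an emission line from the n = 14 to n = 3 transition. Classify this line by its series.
Paschen series

The spectral series in hydrogen are named based on the final (lower) energy level:
- Lyman series: n_final = 1 (ultraviolet)
- Balmer series: n_final = 2 (visible/near-UV)
- Paschen series: n_final = 3 (infrared)
- Brackett series: n_final = 4 (infrared)
- Pfund series: n_final = 5 (far infrared)

Since this transition ends at n = 3, it belongs to the Paschen series.

For reference, this 14 → 3 line has photon energy
ΔE = 13.6057 eV × (1/3² - 1/14²) = 1.442328 eV,
corresponding to wavelength λ = hc/ΔE = 1239.84 eV·nm / 1.442328 eV = 859.61 nm in the infrared region.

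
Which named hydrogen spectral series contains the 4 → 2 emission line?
Balmer series

The spectral series in hydrogen are named based on the final (lower) energy level:
- Lyman series: n_final = 1 (ultraviolet)
- Balmer series: n_final = 2 (visible/near-UV)
- Paschen series: n_final = 3 (infrared)
- Brackett series: n_final = 4 (infrared)
- Pfund series: n_final = 5 (far infrared)

Since this transition ends at n = 2, it belongs to the Balmer series.

For reference, this 4 → 2 line has photon energy
ΔE = 13.6057 eV × (1/2² - 1/4²) = 2.55106875 eV,
corresponding to wavelength λ = hc/ΔE = 1239.84 eV·nm / 2.55106875 eV = 486.0081 nm in the visible/near-UV region.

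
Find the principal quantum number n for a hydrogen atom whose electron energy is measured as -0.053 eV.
n = 16

The exact energy levels follow E_n = -13.6057 eV / n².

The measured value (-0.053 eV) is reported to only 2 significant figures, so we must test candidate n values and see which one matches to that precision.

Candidate energies:
  n = 14:  E = -13.6057/14² = -0.06942 eV
  n = 15:  E = -13.6057/15² = -0.06047 eV
  n = 16:  E = -13.6057/16² = -0.05315 eV  ← matches
  n = 17:  E = -13.6057/17² = -0.04708 eV
  n = 18:  E = -13.6057/18² = -0.04199 eV

Checking against the measurement of -0.053 eV (2 sig figs), only n = 16 agrees:
E_16 = -0.05315 eV, which rounds to -0.053 eV ✓

Therefore n = 16.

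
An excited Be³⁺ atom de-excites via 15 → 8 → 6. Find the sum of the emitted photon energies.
5.08 eV

The energy levels of Be³⁺ are E_n = -13.6057 × 4² / n² eV.

First transition (15 → 8):
ΔE₁ = |E_8 - E_15|
ΔE₁ = |-3.40142500 - (-0.96751644)| = 2.43391 eV

Second transition (8 → 6):
ΔE₂ = |E_6 - E_8|
ΔE₂ = |-6.04697778 - (-3.40142500)| = 2.64555 eV

Total energy released:
E_total = ΔE₁ + ΔE₂ = 2.43391 + 2.64555 = 5.08 eV

Note: This equals the direct transition 15 → 6: 5.08 eV ✓
Energy is conserved regardless of the path taken.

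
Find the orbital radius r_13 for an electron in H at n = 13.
8.943095 nm (or 89.430948 Å)

The Bohr radius formula is:
r_n = n² a₀ / Z

where a₀ = 0.052917721 nm is the Bohr radius.

For H (Z = 1) at n = 13:
r_13 = 13² × 0.052917721 nm / 1
r_13 = 169 × 0.052917721 nm / 1
r_13 = 8.9430948 nm / 1
r_13 = 8.943095 nm

The electron orbits at approximately 8.943095 nm from the nucleus.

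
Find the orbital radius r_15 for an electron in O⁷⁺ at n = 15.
1.4883 nm (or 14.8831 Å)

The Bohr radius formula is:
r_n = n² a₀ / Z

where a₀ = 0.0529177 nm is the Bohr radius.

For O⁷⁺ (Z = 8) at n = 15:
r_15 = 15² × 0.0529177 nm / 8
r_15 = 225 × 0.0529177 nm / 8
r_15 = 11.90648 nm / 8
r_15 = 1.4883 nm

The electron orbits at approximately 1.4883 nm from the nucleus.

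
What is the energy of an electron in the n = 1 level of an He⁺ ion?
-54.4228 eV

For hydrogen-like ions, the energy levels scale with Z²:
E_n = -13.6057 Z² / n² eV

For He⁺ (Z = 2) at n = 1:
E_1 = -13.6057 × 2² / 1²
E_1 = -13.6057 × 4 / 1
E_1 = -54.4228 / 1
E_1 = -54.4228 eV

The energy is 4 times more negative than hydrogen at the same n due to the stronger nuclear charge.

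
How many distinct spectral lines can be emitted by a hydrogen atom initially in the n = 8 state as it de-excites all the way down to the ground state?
28

The electron can occupy levels n = 1, 2, ..., 8 during de-excitation — that is m = 8 - 1 + 1 = 8 distinct levels.

The number of distinct spectral lines equals the number of ways to choose 2 of these m levels (each pair gives one possible emission transition):

Number of lines = m(m-1)/2 = 8×7/2 = 28

These correspond to all possible transitions between the 8 levels:
8 → 7, 8 → 6, 8 → 5, 8 → 4, 8 → 3, 8 → 2, 8 → 1, 7 → 6...

Each transition produces a photon with a unique energy (and thus wavelength). This count does not depend on Z.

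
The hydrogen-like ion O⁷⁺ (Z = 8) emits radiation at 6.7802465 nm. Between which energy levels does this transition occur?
n = 5 → n = 2

First, find the photon energy from the wavelength (hc = 1239.84 eV·nm):
E = hc/λ = 1239.84 eV·nm / 6.7802465 nm = 182.86061 eV

The energy levels of O⁷⁺ satisfy E_n = -13.6057 × 8² / n² eV, so an emission n_i → n_f releases
ΔE = 13.6057 × 8² × (1/n_f² − 1/n_i²) eV.

Setting ΔE equal to the photon energy:
1/n_f² − 1/n_i² = 182.86061 / (13.6057 × 8²) = 0.21000000

Since 1/n_i² must be positive, we need 1/n_f² > 0.21000000, i.e. n_f ≤ 2. For each allowed n_f, solve n_i = (1/n_f² − 0.21000000)^(−1/2) and check whether it is a whole number:
  n_f = 1: 1/n_i² = 1.00000000 − 0.21000000 = 0.79000000 → n_i = 1.125  (not an integer) ✗
  n_f = 2: 1/n_i² = 0.25000000 − 0.21000000 = 0.04000000 → n_i = 5.000  → integer, n_i = 5 ✓

Only n_f = 2 gives an integer upper level, n_i = 5.

The transition is from n = 5 to n = 2 (emission).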